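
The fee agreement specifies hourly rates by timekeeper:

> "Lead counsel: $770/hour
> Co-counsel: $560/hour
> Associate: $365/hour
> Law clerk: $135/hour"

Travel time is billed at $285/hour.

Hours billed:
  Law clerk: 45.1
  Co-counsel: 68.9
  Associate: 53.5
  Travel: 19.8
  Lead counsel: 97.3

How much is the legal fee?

$144,764.00

Lead counsel: 97.3 × $770 = $74,921.00
Co-counsel: 68.9 × $560 = $38,584.00
Associate: 53.5 × $365 = $19,527.50
Law clerk: 45.1 × $135 = $6,088.50
Subtotal: $74,921.00 + $38,584.00 + $19,527.50 + $6,088.50 = $139,121.00
Travel: 19.8 × $285 = $5,643.00
Total: $139,121.00 + $5,643.00 = $144,764.00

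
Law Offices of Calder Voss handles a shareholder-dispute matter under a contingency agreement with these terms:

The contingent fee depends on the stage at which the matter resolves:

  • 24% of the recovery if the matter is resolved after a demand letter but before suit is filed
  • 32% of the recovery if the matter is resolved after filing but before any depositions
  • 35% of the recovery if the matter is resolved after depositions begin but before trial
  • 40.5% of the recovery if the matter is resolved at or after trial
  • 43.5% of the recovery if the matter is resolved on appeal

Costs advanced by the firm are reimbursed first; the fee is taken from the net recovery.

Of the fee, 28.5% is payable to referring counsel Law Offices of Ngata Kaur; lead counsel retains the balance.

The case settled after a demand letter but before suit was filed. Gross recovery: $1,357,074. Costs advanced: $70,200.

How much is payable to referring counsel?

Fee base (net of costs): $1,357,074 − $70,200 = $1,286,874
The matter settled after a demand letter but before suit was filed, so the 24% rate applies.
$1,286,874 × 24% = $308,849.76
Referral share: 28.5% of $308,849.76 = $88,022.18; lead counsel retains $308,849.76 − $88,022.18 = $220,827.58.

$88,022.18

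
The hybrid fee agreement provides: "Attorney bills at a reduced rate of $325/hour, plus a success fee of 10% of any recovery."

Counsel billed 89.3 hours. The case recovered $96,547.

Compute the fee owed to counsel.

$38,677.20

Hourly: 89.3 × $325 = $29,022.50
Success fee: 10% of $96,547 = $9,654.70
Total: $29,022.50 + $9,654.70 = $38,677.20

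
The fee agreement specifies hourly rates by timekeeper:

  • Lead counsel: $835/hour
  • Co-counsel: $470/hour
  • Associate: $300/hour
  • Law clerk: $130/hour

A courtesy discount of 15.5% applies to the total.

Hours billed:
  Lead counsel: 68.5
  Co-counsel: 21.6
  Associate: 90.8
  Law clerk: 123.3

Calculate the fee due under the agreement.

$93,472.63

Lead counsel: 68.5 × $835 = $57,197.50
Co-counsel: 21.6 × $470 = $10,152.00
Associate: 90.8 × $300 = $27,240.00
Law clerk: 123.3 × $130 = $16,029.00
Subtotal: $110,618.50
Less 15.5% discount: −$17,145.87
Total: $110,618.50 − $17,145.87 = $93,472.63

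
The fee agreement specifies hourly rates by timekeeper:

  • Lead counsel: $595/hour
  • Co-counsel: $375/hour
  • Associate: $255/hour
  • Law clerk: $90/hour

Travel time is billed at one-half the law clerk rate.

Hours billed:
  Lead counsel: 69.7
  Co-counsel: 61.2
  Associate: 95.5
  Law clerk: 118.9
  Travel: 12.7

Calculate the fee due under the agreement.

$100,046.50

Lead counsel: 69.7 × $595 = $41,471.50
Co-counsel: 61.2 × $375 = $22,950.00
Associate: 95.5 × $255 = $24,352.50
Law clerk: 118.9 × $90 = $10,701.00
Subtotal: $41,471.50 + $22,950.00 + $24,352.50 + $10,701.00 = $99,475.00
Travel: 12.7 × ($90 ÷ 2) = 12.7 × $45.00 = $571.50
Total: $99,475.00 + $571.50 = $100,046.50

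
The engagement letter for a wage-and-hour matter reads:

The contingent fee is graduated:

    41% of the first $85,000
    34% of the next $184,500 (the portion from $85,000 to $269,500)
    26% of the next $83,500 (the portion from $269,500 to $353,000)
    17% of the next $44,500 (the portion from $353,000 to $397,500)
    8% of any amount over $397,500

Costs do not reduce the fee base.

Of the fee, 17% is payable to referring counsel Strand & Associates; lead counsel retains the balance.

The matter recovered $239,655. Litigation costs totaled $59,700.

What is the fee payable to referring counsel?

$14,863.56

Fee base is the gross recovery, $239,655; costs are reimbursed separately.
First $85,000 at 41% = $34,850.00
Remaining $154,655 at 34% = $52,582.70
Fee: $34,850.00 + $52,582.70 = $87,432.70
Referral share: 17% of $87,432.70 = $14,863.56; lead counsel retains $87,432.70 − $14,863.56 = $72,569.14.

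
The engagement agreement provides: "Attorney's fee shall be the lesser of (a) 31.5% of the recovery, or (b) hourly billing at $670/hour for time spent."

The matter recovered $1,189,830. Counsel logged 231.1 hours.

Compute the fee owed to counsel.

(a) 31.5% of $1,189,830 = $374,796.45
(b) 231.1 × $670 = $154,837.00
The lesser is (b): $154,837.00.

$154,837.00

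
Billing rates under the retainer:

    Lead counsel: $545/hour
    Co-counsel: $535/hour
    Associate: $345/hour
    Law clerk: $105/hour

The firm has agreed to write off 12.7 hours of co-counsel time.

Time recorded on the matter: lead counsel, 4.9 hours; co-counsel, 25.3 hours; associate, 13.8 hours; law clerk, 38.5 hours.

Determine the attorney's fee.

$18,215.00

Lead counsel: 4.9 × $545 = $2,670.50
Co-counsel: 25.3 × $535 = $13,535.50
Associate: 13.8 × $345 = $4,761.00
Law clerk: 38.5 × $105 = $4,042.50
Subtotal: $25,009.50
Write-off: 12.7 × $535 = $6,794.50
Total: $25,009.50 − $6,794.50 = $18,215.00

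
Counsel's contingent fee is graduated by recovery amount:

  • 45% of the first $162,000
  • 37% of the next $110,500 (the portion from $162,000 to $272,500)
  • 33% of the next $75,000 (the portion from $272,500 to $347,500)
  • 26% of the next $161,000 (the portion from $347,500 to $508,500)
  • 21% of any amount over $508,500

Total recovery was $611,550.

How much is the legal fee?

First $162,000 at 45% = $72,900.00
Next $110,500 at 37% = $40,885.00
Next $75,000 at 33% = $24,750.00
Next $161,000 at 26% = $41,860.00
Remaining $103,050 at 21% = $21,640.50
Fee: $72,900.00 + $40,885.00 + $24,750.00 + $41,860.00 + $21,640.50 = $202,035.50

$202,035.50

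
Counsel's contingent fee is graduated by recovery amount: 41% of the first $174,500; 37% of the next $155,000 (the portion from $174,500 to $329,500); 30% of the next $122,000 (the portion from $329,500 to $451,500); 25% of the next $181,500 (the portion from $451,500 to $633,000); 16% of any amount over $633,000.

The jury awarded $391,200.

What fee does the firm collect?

First $174,500 at 41% = $71,545.00
Next $155,000 at 37% = $57,350.00
Remaining $61,700 at 30% = $18,510.00
Fee: $71,545.00 + $57,350.00 + $18,510.00 = $147,405.00

$147,405.00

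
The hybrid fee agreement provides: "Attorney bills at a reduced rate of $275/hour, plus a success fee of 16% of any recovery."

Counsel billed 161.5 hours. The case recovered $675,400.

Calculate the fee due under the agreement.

Hourly: 161.5 × $275 = $44,412.50
Success fee: 16% of $675,400 = $108,064.00
Total: $44,412.50 + $108,064.00 = $152,476.50

$152,476.50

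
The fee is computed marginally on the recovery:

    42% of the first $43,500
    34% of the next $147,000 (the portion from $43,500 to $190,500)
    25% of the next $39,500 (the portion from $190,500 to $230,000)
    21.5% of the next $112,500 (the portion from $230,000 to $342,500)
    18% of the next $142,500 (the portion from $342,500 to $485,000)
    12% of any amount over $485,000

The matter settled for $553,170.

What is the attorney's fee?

First $43,500 at 42% = $18,270.00
Next $147,000 at 34% = $49,980.00
Next $39,500 at 25% = $9,875.00
Next $112,500 at 21.5% = $24,187.50
Next $142,500 at 18% = $25,650.00
Remaining $68,170 at 12% = $8,180.40
Fee: $18,270.00 + $49,980.00 + $9,875.00 + $24,187.50 + $25,650.00 + $8,180.40 = $136,142.90

$136,142.90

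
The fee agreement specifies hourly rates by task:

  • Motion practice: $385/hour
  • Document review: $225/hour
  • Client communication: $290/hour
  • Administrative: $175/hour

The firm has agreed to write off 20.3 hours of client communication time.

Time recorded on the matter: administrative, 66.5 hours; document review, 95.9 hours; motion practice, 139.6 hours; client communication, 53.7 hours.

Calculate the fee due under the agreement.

Motion practice: 139.6 × $385 = $53,746.00
Document review: 95.9 × $225 = $21,577.50
Client communication: 53.7 × $290 = $15,573.00
Administrative: 66.5 × $175 = $11,637.50
Subtotal: $102,534.00
Write-off: 20.3 × $290 = $5,887.00
Total: $102,534.00 − $5,887.00 = $96,647.00

$96,647.00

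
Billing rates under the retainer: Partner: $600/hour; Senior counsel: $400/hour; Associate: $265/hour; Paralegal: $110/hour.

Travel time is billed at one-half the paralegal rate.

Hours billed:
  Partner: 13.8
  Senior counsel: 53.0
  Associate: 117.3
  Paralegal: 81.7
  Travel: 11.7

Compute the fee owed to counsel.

Partner: 13.8 × $600 = $8,280.00
Senior counsel: 53.0 × $400 = $21,200.00
Associate: 117.3 × $265 = $31,084.50
Paralegal: 81.7 × $110 = $8,987.00
Subtotal: $8,280.00 + $21,200.00 + $31,084.50 + $8,987.00 = $69,551.50
Travel: 11.7 × ($110 ÷ 2) = 11.7 × $55.00 = $643.50
Total: $69,551.50 + $643.50 = $70,195.00

$70,195.00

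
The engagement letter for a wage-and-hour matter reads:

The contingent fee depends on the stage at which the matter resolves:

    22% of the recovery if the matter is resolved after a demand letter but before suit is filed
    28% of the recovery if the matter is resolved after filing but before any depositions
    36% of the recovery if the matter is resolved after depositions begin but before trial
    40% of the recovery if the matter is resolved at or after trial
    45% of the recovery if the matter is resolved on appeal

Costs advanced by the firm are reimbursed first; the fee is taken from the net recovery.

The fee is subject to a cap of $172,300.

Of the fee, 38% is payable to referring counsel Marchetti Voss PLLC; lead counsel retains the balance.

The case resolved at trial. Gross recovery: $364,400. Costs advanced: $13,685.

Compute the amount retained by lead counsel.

Fee base (net of costs): $364,400 − $13,685 = $350,715
The matter resolved at trial, so the 40% rate applies.
$350,715 × 40% = $140,286.00
$140,286.00 is under the $172,300 cap.
Referral share: 38% of $140,286.00 = $53,308.68; lead counsel retains $140,286.00 − $53,308.68 = $86,977.32.

$86,977.32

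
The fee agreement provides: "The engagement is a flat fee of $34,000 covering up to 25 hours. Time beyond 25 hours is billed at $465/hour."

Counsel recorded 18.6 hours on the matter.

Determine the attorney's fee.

$34,000.00

18.6 hours is within the 25-hour scope; only the flat fee applies.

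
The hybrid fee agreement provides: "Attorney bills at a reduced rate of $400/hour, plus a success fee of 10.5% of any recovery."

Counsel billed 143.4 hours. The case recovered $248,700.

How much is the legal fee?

$83,473.50

Hourly: 143.4 × $400 = $57,360.00
Success fee: 10.5% of $248,700 = $26,113.50
Total: $57,360.00 + $26,113.50 = $83,473.50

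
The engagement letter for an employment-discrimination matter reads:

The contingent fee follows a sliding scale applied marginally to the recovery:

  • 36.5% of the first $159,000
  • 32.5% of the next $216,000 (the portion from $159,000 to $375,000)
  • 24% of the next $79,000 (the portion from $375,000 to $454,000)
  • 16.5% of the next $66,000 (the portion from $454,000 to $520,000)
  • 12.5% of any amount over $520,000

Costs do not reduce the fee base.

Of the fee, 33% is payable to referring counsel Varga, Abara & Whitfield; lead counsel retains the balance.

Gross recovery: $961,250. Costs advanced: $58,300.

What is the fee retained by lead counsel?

$142,871.64

Fee base is the gross recovery, $961,250; costs are reimbursed separately.
First $159,000 at 36.5% = $58,035.00
Next $216,000 at 32.5% = $70,200.00
Next $79,000 at 24% = $18,960.00
Next $66,000 at 16.5% = $10,890.00
Remaining $441,250 at 12.5% = $55,156.25
Fee: $58,035.00 + $70,200.00 + $18,960.00 + $10,890.00 + $55,156.25 = $213,241.25
Referral share: 33% of $213,241.25 = $70,369.61; lead counsel retains $213,241.25 − $70,369.61 = $142,871.64.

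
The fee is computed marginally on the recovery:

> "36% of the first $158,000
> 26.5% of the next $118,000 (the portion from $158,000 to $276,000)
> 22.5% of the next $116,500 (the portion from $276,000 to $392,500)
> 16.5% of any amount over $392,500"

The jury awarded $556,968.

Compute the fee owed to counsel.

First $158,000 at 36% = $56,880.00
Next $118,000 at 26.5% = $31,270.00
Next $116,500 at 22.5% = $26,212.50
Remaining $164,468 at 16.5% = $27,137.22
Fee: $56,880.00 + $31,270.00 + $26,212.50 + $27,137.22 = $141,499.72

$141,499.72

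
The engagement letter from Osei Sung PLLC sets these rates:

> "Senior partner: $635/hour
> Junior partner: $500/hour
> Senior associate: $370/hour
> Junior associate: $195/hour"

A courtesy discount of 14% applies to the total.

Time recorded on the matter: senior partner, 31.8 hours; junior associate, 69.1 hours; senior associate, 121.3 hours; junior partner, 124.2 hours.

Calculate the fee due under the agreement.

$120,957.71

Senior partner: 31.8 × $635 = $20,193.00
Junior partner: 124.2 × $500 = $62,100.00
Senior associate: 121.3 × $370 = $44,881.00
Junior associate: 69.1 × $195 = $13,474.50
Subtotal: $140,648.50
Less 14% discount: −$19,690.79
Total: $140,648.50 − $19,690.79 = $120,957.71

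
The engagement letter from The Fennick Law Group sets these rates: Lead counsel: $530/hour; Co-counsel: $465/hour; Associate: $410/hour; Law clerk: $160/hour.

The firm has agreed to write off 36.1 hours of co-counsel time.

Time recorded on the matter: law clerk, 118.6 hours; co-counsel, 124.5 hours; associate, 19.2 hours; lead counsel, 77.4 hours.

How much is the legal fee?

$108,976.00

Lead counsel: 77.4 × $530 = $41,022.00
Co-counsel: 124.5 × $465 = $57,892.50
Associate: 19.2 × $410 = $7,872.00
Law clerk: 118.6 × $160 = $18,976.00
Subtotal: $125,762.50
Write-off: 36.1 × $465 = $16,786.50
Total: $125,762.50 − $16,786.50 = $108,976.00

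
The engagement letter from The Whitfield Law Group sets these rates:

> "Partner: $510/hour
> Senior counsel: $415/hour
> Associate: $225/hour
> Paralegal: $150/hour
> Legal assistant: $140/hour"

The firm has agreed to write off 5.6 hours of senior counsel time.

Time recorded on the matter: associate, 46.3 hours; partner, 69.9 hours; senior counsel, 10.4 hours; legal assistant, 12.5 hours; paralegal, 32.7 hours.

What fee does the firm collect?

Partner: 69.9 × $510 = $35,649.00
Senior counsel: 10.4 × $415 = $4,316.00
Associate: 46.3 × $225 = $10,417.50
Paralegal: 32.7 × $150 = $4,905.00
Legal assistant: 12.5 × $140 = $1,750.00
Subtotal: $57,037.50
Write-off: 5.6 × $415 = $2,324.00
Total: $57,037.50 − $2,324.00 = $54,713.50

$54,713.50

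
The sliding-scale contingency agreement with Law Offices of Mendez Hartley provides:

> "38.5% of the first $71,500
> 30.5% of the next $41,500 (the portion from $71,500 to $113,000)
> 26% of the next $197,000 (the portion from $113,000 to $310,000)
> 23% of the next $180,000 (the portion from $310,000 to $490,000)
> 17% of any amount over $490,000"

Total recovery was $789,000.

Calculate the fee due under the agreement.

First $71,500 at 38.5% = $27,527.50
Next $41,500 at 30.5% = $12,657.50
Next $197,000 at 26% = $51,220.00
Next $180,000 at 23% = $41,400.00
Remaining $299,000 at 17% = $50,830.00
Fee: $27,527.50 + $12,657.50 + $51,220.00 + $41,400.00 + $50,830.00 = $183,635.00

$183,635.00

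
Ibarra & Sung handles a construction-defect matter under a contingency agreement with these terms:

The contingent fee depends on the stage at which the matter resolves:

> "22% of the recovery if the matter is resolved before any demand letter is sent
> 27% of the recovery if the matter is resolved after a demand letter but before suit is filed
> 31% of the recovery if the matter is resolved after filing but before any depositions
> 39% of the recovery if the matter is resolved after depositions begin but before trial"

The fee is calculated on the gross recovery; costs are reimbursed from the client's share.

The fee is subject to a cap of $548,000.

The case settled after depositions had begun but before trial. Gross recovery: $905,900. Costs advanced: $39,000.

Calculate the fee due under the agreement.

Fee base is the gross recovery, $905,900; costs are reimbursed separately.
The matter settled after depositions had begun but before trial, so the 39% rate applies.
$905,900 × 39% = $353,301.00
$353,301.00 is under the $548,000 cap.

$353,301.00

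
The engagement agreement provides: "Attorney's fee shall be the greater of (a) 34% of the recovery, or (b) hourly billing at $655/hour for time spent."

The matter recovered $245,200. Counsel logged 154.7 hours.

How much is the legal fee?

(a) 34% of $245,200 = $83,368.00
(b) 154.7 × $655 = $101,328.50
The greater is (b): $101,328.50.

$101,328.50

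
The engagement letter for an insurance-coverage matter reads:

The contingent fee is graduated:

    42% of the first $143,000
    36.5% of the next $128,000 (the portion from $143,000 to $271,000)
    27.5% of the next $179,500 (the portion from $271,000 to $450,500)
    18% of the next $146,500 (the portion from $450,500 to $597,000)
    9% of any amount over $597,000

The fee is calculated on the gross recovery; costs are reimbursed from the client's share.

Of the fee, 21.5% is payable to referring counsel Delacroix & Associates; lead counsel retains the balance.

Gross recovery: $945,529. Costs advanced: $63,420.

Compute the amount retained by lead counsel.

$167,895.89

Fee base is the gross recovery, $945,529; costs are reimbursed separately.
First $143,000 at 42% = $60,060.00
Next $128,000 at 36.5% = $46,720.00
Next $179,500 at 27.5% = $49,362.50
Next $146,500 at 18% = $26,370.00
Remaining $348,529 at 9% = $31,367.61
Fee: $60,060.00 + $46,720.00 + $49,362.50 + $26,370.00 + $31,367.61 = $213,880.11
Referral share: 21.5% of $213,880.11 = $45,984.22; lead counsel retains $213,880.11 − $45,984.22 = $167,895.89.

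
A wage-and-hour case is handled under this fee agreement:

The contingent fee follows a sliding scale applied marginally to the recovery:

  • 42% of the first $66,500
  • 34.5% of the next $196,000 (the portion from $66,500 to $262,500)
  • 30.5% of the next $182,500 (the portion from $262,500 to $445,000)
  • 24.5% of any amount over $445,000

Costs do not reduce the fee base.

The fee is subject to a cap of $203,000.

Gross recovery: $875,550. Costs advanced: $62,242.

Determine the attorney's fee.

$203,000.00

Fee base is the gross recovery, $875,550; costs are reimbursed separately.
First $66,500 at 42% = $27,930.00
Next $196,000 at 34.5% = $67,620.00
Next $182,500 at 30.5% = $55,662.50
Remaining $430,550 at 24.5% = $105,484.75
Fee: $27,930.00 + $67,620.00 + $55,662.50 + $105,484.75 = $256,697.25
$256,697.25 exceeds the $203,000 cap, so the fee is capped at $203,000.00.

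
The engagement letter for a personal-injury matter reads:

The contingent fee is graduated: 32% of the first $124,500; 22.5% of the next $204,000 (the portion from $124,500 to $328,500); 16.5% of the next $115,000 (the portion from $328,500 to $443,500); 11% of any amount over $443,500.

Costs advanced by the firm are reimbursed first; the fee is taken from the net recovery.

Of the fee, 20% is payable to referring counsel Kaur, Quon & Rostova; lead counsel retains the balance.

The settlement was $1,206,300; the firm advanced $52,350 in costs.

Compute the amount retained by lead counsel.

Fee base (net of costs): $1,206,300 − $52,350 = $1,153,950
First $124,500 at 32% = $39,840.00
Next $204,000 at 22.5% = $45,900.00
Next $115,000 at 16.5% = $18,975.00
Remaining $710,450 at 11% = $78,149.50
Fee: $39,840.00 + $45,900.00 + $18,975.00 + $78,149.50 = $182,864.50
Referral share: 20% of $182,864.50 = $36,572.90; lead counsel retains $182,864.50 − $36,572.90 = $146,291.60.

$146,291.60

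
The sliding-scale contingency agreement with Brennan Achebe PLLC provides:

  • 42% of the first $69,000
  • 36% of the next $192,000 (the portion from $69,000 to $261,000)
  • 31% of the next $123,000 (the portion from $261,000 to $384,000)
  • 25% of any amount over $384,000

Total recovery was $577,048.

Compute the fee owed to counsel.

First $69,000 at 42% = $28,980.00
Next $192,000 at 36% = $69,120.00
Next $123,000 at 31% = $38,130.00
Remaining $193,048 at 25% = $48,262.00
Fee: $28,980.00 + $69,120.00 + $38,130.00 + $48,262.00 = $184,492.00

$184,492.00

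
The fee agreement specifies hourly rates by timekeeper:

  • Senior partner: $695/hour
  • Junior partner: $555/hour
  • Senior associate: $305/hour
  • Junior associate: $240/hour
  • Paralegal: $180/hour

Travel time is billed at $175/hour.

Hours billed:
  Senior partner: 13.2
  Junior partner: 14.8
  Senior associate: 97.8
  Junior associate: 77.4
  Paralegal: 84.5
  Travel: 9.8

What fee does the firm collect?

Senior partner: 13.2 × $695 = $9,174.00
Junior partner: 14.8 × $555 = $8,214.00
Senior associate: 97.8 × $305 = $29,829.00
Junior associate: 77.4 × $240 = $18,576.00
Paralegal: 84.5 × $180 = $15,210.00
Subtotal: $9,174.00 + $8,214.00 + $29,829.00 + $18,576.00 + $15,210.00 = $81,003.00
Travel: 9.8 × $175 = $1,715.00
Total: $81,003.00 + $1,715.00 = $82,718.00

$82,718.00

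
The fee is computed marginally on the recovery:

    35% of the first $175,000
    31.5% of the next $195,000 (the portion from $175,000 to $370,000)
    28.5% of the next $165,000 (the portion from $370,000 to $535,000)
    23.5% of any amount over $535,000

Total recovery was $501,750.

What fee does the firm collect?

$160,223.75

First $175,000 at 35% = $61,250.00
Next $195,000 at 31.5% = $61,425.00
Remaining $131,750 at 28.5% = $37,548.75
Fee: $61,250.00 + $61,425.00 + $37,548.75 = $160,223.75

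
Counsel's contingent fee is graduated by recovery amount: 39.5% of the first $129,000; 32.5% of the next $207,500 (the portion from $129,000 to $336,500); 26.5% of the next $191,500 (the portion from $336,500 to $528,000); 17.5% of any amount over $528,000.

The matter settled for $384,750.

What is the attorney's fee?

First $129,000 at 39.5% = $50,955.00
Next $207,500 at 32.5% = $67,437.50
Remaining $48,250 at 26.5% = $12,786.25
Fee: $50,955.00 + $67,437.50 + $12,786.25 = $131,178.75

$131,178.75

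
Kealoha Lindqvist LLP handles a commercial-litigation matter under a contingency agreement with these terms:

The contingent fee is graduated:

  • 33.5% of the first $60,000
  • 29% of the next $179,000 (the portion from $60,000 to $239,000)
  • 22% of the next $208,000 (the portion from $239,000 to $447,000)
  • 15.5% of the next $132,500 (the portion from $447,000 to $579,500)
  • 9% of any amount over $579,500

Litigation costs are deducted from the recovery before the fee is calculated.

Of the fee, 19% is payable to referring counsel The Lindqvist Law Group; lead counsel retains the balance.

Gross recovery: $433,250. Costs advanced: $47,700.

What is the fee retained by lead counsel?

Fee base (net of costs): $433,250 − $47,700 = $385,550
First $60,000 at 33.5% = $20,100.00
Next $179,000 at 29% = $51,910.00
Remaining $146,550 at 22% = $32,241.00
Fee: $20,100.00 + $51,910.00 + $32,241.00 = $104,251.00
Referral share: 19% of $104,251.00 = $19,807.69; lead counsel retains $104,251.00 − $19,807.69 = $84,443.31.

$84,443.31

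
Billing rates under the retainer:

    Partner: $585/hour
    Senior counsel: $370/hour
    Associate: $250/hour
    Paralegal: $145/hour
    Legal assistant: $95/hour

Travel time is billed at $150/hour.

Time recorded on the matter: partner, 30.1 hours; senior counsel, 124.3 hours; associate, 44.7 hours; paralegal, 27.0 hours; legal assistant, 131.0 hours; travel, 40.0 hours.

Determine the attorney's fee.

Partner: 30.1 × $585 = $17,608.50
Senior counsel: 124.3 × $370 = $45,991.00
Associate: 44.7 × $250 = $11,175.00
Paralegal: 27.0 × $145 = $3,915.00
Legal assistant: 131.0 × $95 = $12,445.00
Subtotal: $17,608.50 + $45,991.00 + $11,175.00 + $3,915.00 + $12,445.00 = $91,134.50
Travel: 40.0 × $150 = $6,000.00
Total: $91,134.50 + $6,000.00 = $97,134.50

$97,134.50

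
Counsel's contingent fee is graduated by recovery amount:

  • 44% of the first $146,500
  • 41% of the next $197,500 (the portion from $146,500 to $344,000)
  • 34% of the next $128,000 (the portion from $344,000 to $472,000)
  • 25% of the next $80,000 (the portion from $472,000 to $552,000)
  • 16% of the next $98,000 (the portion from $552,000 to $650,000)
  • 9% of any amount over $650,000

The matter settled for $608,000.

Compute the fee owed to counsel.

$217,915.00

First $146,500 at 44% = $64,460.00
Next $197,500 at 41% = $80,975.00
Next $128,000 at 34% = $43,520.00
Next $80,000 at 25% = $20,000.00
Remaining $56,000 at 16% = $8,960.00
Fee: $64,460.00 + $80,975.00 + $43,520.00 + $20,000.00 + $8,960.00 = $217,915.00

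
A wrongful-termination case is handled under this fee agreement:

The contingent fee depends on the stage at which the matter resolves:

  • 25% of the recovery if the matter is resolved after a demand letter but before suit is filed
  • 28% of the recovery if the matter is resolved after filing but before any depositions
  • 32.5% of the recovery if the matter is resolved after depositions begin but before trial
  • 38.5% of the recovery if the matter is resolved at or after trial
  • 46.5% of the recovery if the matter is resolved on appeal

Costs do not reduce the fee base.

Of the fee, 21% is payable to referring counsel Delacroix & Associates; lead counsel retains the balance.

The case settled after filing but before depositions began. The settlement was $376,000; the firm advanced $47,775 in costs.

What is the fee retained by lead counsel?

$83,171.20

Fee base is the gross recovery, $376,000; costs are reimbursed separately.
The matter settled after filing but before depositions began, so the 28% rate applies.
$376,000 × 28% = $105,280.00
Referral share: 21% of $105,280.00 = $22,108.80; lead counsel retains $105,280.00 − $22,108.80 = $83,171.20.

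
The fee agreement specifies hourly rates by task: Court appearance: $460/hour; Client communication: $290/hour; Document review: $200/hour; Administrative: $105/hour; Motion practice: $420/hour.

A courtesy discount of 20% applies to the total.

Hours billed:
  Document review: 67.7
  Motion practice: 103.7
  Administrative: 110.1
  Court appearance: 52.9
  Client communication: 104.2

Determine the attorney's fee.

$98,565.20

Court appearance: 52.9 × $460 = $24,334.00
Client communication: 104.2 × $290 = $30,218.00
Document review: 67.7 × $200 = $13,540.00
Administrative: 110.1 × $105 = $11,560.50
Motion practice: 103.7 × $420 = $43,554.00
Subtotal: $123,206.50
Less 20% discount: −$24,641.30
Total: $123,206.50 − $24,641.30 = $98,565.20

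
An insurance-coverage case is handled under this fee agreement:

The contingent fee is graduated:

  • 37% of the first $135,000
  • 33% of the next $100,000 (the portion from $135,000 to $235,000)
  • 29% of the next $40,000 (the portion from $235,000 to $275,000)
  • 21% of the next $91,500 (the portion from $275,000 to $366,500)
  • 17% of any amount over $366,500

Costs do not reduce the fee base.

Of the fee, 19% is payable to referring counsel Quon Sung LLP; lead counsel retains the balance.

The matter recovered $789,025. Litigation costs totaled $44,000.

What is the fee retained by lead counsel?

$150,331.34

Fee base is the gross recovery, $789,025; costs are reimbursed separately.
First $135,000 at 37% = $49,950.00
Next $100,000 at 33% = $33,000.00
Next $40,000 at 29% = $11,600.00
Next $91,500 at 21% = $19,215.00
Remaining $422,525 at 17% = $71,829.25
Fee: $49,950.00 + $33,000.00 + $11,600.00 + $19,215.00 + $71,829.25 = $185,594.25
Referral share: 19% of $185,594.25 = $35,262.91; lead counsel retains $185,594.25 − $35,262.91 = $150,331.34.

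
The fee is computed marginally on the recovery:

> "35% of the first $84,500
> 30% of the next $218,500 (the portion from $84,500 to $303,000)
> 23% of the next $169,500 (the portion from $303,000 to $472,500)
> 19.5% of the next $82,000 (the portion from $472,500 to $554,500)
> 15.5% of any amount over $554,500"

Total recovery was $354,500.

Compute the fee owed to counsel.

$106,970.00

First $84,500 at 35% = $29,575.00
Next $218,500 at 30% = $65,550.00
Remaining $51,500 at 23% = $11,845.00
Fee: $29,575.00 + $65,550.00 + $11,845.00 = $106,970.00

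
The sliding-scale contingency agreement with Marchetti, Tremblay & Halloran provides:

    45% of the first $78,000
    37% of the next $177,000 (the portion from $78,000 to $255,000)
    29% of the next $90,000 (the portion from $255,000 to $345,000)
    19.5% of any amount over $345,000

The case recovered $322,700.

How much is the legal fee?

$120,223.00

First $78,000 at 45% = $35,100.00
Next $177,000 at 37% = $65,490.00
Remaining $67,700 at 29% = $19,633.00
Fee: $35,100.00 + $65,490.00 + $19,633.00 = $120,223.00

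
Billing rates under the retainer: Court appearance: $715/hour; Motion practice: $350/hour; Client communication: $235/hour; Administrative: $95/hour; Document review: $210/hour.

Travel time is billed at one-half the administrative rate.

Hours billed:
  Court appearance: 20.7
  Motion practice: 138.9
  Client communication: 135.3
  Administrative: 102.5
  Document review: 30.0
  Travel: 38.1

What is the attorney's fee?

Court appearance: 20.7 × $715 = $14,800.50
Motion practice: 138.9 × $350 = $48,615.00
Client communication: 135.3 × $235 = $31,795.50
Administrative: 102.5 × $95 = $9,737.50
Document review: 30.0 × $210 = $6,300.00
Subtotal: $14,800.50 + $48,615.00 + $31,795.50 + $9,737.50 + $6,300.00 = $111,248.50
Travel: 38.1 × ($95 ÷ 2) = 38.1 × $47.50 = $1,809.75
Total: $111,248.50 + $1,809.75 = $113,058.25

$113,058.25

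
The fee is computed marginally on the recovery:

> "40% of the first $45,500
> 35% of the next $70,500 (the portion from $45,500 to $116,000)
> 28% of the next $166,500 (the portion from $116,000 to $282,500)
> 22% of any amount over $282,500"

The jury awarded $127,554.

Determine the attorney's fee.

$46,110.12

First $45,500 at 40% = $18,200.00
Next $70,500 at 35% = $24,675.00
Remaining $11,554 at 28% = $3,235.12
Fee: $18,200.00 + $24,675.00 + $3,235.12 = $46,110.12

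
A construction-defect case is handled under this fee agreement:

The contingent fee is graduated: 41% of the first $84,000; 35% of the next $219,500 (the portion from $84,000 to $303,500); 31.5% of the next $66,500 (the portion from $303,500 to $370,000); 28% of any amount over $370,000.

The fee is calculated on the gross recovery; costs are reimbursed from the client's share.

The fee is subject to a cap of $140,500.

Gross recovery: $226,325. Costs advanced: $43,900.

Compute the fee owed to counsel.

$84,253.75

Fee base is the gross recovery, $226,325; costs are reimbursed separately.
First $84,000 at 41% = $34,440.00
Remaining $142,325 at 35% = $49,813.75
Fee: $34,440.00 + $49,813.75 = $84,253.75
$84,253.75 is under the $140,500 cap.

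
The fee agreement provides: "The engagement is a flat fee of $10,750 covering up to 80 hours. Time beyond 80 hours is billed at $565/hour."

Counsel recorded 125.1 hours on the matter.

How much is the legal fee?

Flat fee: $10,750.00
Excess hours: 125.1 − 80 = 45.1
Overrun: 45.1 × $565 = $25,481.50
Total: $10,750.00 + $25,481.50 = $36,231.50

$36,231.50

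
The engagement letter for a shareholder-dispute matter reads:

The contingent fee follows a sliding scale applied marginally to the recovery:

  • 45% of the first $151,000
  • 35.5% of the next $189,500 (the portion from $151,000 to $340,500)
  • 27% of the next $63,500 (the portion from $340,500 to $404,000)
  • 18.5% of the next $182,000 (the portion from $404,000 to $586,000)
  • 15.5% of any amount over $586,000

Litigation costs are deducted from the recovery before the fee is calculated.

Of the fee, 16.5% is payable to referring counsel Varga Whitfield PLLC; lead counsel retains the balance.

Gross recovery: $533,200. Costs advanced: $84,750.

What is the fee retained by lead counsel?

$134,093.28

Fee base (net of costs): $533,200 − $84,750 = $448,450
First $151,000 at 45% = $67,950.00
Next $189,500 at 35.5% = $67,272.50
Next $63,500 at 27% = $17,145.00
Remaining $44,450 at 18.5% = $8,223.25
Fee: $67,950.00 + $67,272.50 + $17,145.00 + $8,223.25 = $160,590.75
Referral share: 16.5% of $160,590.75 = $26,497.47; lead counsel retains $160,590.75 − $26,497.47 = $134,093.28.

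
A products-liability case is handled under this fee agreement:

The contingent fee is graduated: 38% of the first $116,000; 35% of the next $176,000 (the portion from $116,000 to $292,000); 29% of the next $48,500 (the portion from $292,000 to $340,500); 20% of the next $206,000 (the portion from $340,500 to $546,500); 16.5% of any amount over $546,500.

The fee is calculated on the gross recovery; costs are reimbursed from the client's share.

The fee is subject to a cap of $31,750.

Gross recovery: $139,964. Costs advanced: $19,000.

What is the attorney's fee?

Fee base is the gross recovery, $139,964; costs are reimbursed separately.
First $116,000 at 38% = $44,080.00
Remaining $23,964 at 35% = $8,387.40
Fee: $44,080.00 + $8,387.40 = $52,467.40
$52,467.40 exceeds the $31,750 cap, so the fee is capped at $31,750.00.

$31,750.00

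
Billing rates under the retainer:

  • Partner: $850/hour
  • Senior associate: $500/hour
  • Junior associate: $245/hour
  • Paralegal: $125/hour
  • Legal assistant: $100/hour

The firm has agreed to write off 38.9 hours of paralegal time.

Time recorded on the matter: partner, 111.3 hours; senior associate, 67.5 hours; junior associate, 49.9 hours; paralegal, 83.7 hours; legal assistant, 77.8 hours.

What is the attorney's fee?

Partner: 111.3 × $850 = $94,605.00
Senior associate: 67.5 × $500 = $33,750.00
Junior associate: 49.9 × $245 = $12,225.50
Paralegal: 83.7 × $125 = $10,462.50
Legal assistant: 77.8 × $100 = $7,780.00
Subtotal: $158,823.00
Write-off: 38.9 × $125 = $4,862.50
Total: $158,823.00 − $4,862.50 = $153,960.50

$153,960.50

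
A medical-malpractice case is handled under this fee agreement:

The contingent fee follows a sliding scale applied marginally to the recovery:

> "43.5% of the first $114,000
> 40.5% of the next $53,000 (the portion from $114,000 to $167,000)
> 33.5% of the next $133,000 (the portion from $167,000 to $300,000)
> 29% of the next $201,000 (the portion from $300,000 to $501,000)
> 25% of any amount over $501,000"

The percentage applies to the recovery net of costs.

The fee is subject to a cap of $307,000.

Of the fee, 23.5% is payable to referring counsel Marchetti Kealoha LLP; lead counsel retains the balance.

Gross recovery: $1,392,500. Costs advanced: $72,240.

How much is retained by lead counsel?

$234,855.00

Fee base (net of costs): $1,392,500 − $72,240 = $1,320,260
First $114,000 at 43.5% = $49,590.00
Next $53,000 at 40.5% = $21,465.00
Next $133,000 at 33.5% = $44,555.00
Next $201,000 at 29% = $58,290.00
Remaining $819,260 at 25% = $204,815.00
Fee: $49,590.00 + $21,465.00 + $44,555.00 + $58,290.00 + $204,815.00 = $378,715.00
$378,715.00 exceeds the $307,000 cap, so the fee is capped at $307,000.00.
Referral share: 23.5% of $307,000.00 = $72,145.00; lead counsel retains $307,000.00 − $72,145.00 = $234,855.00.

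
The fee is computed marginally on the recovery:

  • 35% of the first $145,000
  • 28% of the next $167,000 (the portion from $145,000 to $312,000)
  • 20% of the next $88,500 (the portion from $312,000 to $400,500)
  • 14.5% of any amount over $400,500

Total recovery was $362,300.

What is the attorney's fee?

First $145,000 at 35% = $50,750.00
Next $167,000 at 28% = $46,760.00
Remaining $50,300 at 20% = $10,060.00
Fee: $50,750.00 + $46,760.00 + $10,060.00 = $107,570.00

$107,570.00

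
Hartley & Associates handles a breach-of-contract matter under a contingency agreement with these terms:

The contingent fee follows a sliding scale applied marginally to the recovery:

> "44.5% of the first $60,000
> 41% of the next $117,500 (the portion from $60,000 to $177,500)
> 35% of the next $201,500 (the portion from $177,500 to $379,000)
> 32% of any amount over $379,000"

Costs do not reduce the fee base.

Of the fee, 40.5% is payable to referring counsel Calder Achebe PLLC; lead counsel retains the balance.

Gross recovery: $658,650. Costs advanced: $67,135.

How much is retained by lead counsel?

$139,758.36

Fee base is the gross recovery, $658,650; costs are reimbursed separately.
First $60,000 at 44.5% = $26,700.00
Next $117,500 at 41% = $48,175.00
Next $201,500 at 35% = $70,525.00
Remaining $279,650 at 32% = $89,488.00
Fee: $26,700.00 + $48,175.00 + $70,525.00 + $89,488.00 = $234,888.00
Referral share: 40.5% of $234,888.00 = $95,129.64; lead counsel retains $234,888.00 − $95,129.64 = $139,758.36.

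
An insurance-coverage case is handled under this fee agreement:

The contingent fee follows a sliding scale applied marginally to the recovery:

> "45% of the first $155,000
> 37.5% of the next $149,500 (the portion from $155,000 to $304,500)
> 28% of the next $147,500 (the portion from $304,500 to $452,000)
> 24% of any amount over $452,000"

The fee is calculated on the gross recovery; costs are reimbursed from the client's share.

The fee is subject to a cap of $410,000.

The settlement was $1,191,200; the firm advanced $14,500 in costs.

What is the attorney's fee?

Fee base is the gross recovery, $1,191,200; costs are reimbursed separately.
First $155,000 at 45% = $69,750.00
Next $149,500 at 37.5% = $56,062.50
Next $147,500 at 28% = $41,300.00
Remaining $739,200 at 24% = $177,408.00
Fee: $69,750.00 + $56,062.50 + $41,300.00 + $177,408.00 = $344,520.50
$344,520.50 is under the $410,000 cap.

$344,520.50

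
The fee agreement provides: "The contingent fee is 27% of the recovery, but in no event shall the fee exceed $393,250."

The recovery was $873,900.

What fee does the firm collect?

$235,953.00

27% of $873,900 = $235,953.00
That is under the $393,250 cap.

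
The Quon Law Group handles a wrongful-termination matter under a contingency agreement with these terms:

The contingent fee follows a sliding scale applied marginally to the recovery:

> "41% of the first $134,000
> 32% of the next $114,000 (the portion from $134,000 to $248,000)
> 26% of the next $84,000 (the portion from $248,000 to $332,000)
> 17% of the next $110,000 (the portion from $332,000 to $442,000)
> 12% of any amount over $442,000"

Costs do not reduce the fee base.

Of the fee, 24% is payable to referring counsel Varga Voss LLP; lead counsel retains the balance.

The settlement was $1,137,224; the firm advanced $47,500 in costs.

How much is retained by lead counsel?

$163,694.03

Fee base is the gross recovery, $1,137,224; costs are reimbursed separately.
First $134,000 at 41% = $54,940.00
Next $114,000 at 32% = $36,480.00
Next $84,000 at 26% = $21,840.00
Next $110,000 at 17% = $18,700.00
Remaining $695,224 at 12% = $83,426.88
Fee: $54,940.00 + $36,480.00 + $21,840.00 + $18,700.00 + $83,426.88 = $215,386.88
Referral share: 24% of $215,386.88 = $51,692.85; lead counsel retains $215,386.88 − $51,692.85 = $163,694.03.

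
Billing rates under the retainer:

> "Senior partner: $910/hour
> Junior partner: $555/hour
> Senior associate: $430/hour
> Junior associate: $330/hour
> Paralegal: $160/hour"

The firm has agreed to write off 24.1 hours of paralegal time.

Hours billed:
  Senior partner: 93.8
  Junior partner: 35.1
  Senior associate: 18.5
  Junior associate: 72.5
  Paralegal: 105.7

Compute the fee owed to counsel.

$149,774.50

Senior partner: 93.8 × $910 = $85,358.00
Junior partner: 35.1 × $555 = $19,480.50
Senior associate: 18.5 × $430 = $7,955.00
Junior associate: 72.5 × $330 = $23,925.00
Paralegal: 105.7 × $160 = $16,912.00
Subtotal: $153,630.50
Write-off: 24.1 × $160 = $3,856.00
Total: $153,630.50 − $3,856.00 = $149,774.50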